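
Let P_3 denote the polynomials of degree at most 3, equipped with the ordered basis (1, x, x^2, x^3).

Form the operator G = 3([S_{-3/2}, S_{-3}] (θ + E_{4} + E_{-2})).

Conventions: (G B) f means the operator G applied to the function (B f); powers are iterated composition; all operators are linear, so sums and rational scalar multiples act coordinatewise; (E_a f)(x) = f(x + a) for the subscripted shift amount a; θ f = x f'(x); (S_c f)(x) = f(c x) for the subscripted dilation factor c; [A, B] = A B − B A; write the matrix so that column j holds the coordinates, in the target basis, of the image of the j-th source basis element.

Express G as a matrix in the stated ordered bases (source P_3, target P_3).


the matrix is [[0, 0, 0, 0]; [0, 0, 0, 0]; [0, 0, 0, 0]; [0, 0, 0, 0]] (rows listed top to bottom)

image of 1: 0
image of x: 0
image of x^2: 0
image of x^3: 0
each image's coordinates form column j of the matrix


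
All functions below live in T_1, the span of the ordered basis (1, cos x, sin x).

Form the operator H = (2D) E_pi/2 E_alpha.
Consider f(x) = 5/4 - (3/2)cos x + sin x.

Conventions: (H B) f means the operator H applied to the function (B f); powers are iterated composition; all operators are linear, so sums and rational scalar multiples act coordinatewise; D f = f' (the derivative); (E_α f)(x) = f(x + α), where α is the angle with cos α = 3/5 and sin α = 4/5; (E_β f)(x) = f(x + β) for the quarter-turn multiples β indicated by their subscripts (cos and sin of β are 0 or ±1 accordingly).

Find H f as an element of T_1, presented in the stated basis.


E_alpha f = 5/4 - (1/10)cos x + (9/5)sin x
E_pi/2 E_alpha f = 5/4 + (9/5)cos x + (1/10)sin x
D (E_pi/2 E_alpha) f = (1/10)cos x - (9/5)sin x
(2D) (E_pi/2 E_alpha) f = (1/5)cos x - (18/5)sin x

g(x) = (1/5)cos x - (18/5)sin x


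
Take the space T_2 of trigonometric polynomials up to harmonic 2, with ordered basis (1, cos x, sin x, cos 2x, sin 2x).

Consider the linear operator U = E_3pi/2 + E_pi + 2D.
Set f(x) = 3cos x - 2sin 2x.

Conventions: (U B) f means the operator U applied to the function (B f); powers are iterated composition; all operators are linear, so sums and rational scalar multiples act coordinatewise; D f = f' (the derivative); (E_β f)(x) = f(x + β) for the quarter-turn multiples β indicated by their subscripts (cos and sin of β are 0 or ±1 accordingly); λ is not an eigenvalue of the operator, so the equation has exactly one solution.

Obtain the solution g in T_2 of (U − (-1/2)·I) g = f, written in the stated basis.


write g with unknown coordinates in the stated basis and equate coefficients in (U − (-1/2)·I) g = f
solving from the highest basis element down gives g = -(6/5)cos x + (12/5)sin x + (32/65)cos 2x - (4/65)sin 2x
check: U g = (18/5)cos x - (6/5)sin x - (16/65)cos 2x - (128/65)sin 2x
so U g − (-1/2)·g = 3cos x - 2sin 2x = f ✓

the result is g(x) = -(6/5)cos x + (12/5)sin x + (32/65)cos 2x - (4/65)sin 2x


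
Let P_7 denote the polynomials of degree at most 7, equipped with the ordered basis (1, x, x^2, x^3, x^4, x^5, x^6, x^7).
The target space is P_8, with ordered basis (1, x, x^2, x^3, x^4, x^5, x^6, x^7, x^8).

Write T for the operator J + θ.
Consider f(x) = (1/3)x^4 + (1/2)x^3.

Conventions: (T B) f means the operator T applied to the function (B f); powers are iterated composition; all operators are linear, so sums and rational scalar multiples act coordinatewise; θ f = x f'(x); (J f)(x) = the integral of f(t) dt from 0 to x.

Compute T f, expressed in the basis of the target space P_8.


J f = (1/15)x^5 + (1/8)x^4
θ f = (4/3)x^4 + (3/2)x^3
(J + θ) f = (1/15)x^5 + (35/24)x^4 + (3/2)x^3

the result is g(x) = (1/15)x^5 + (35/24)x^4 + (3/2)x^3


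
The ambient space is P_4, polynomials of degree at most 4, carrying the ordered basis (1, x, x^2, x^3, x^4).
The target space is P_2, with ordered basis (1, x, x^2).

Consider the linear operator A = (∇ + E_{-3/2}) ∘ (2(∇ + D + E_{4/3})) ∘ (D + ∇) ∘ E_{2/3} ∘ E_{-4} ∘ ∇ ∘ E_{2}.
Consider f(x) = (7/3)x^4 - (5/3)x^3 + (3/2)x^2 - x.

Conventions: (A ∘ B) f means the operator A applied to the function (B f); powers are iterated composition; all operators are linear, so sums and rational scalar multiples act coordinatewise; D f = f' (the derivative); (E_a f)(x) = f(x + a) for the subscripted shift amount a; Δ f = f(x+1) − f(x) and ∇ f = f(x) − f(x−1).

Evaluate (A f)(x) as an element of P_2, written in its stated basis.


g(x) = 112x^2 + 128x - 2938/3

E_{2} f = (7/3)x^4 + 17x^3 + (95/2)x^2 + (179/3)x + 28
∇ E_{2} f = (28/3)x^3 + 37x^2 + (160/3)x + 161/6
E_{-4} ∇ E_{2} f = (28/3)x^3 - 75x^2 + (616/3)x - 1151/6
E_{2/3} (E_{-4} ∘ ∇ ∘ E_{2}) f = (28/3)x^3 - (169/3)x^2 + (1060/9)x - 13853/162
D E_{2/3} (E_{-4} ∘ ∇ ∘ E_{2}) f = 28x^2 - (338/3)x + 1060/9
∇ E_{2/3} (E_{-4} ∘ ∇ ∘ E_{2}) f = 28x^2 - (422/3)x + 1651/9
(D + ∇) E_{2/3} (E_{-4} ∘ ∇ ∘ E_{2}) f = 56x^2 - (760/3)x + 2711/9
∇ ((D + ∇) ∘ E_{2/3} ∘ E_{-4} ∘ ∇ ∘ E_{2}) f = 112x - 928/3
D ((D + ∇) ∘ E_{2/3} ∘ E_{-4} ∘ ∇ ∘ E_{2}) f = 112x - 760/3
E_{4/3} ((D + ∇) ∘ E_{2/3} ∘ E_{-4} ∘ ∇ ∘ E_{2}) f = 56x^2 - 104x + 63
(∇ + D + E_{4/3}) ((D + ∇) ∘ E_{2/3} ∘ E_{-4} ∘ ∇ ∘ E_{2}) f = 56x^2 + 120x - 1499/3
(2(∇ + D + E_{4/3})) ((D + ∇) ∘ E_{2/3} ∘ E_{-4} ∘ ∇ ∘ E_{2}) f = 112x^2 + 240x - 2998/3
∇ (2(∇ + D + E_{4/3})) ((D + ∇) ∘ E_{2/3} ∘ E_{-4} ∘ ∇ ∘ E_{2}) f = 224x + 128
E_{-3/2} (2(∇ + D + E_{4/3})) ((D + ∇) ∘ E_{2/3} ∘ E_{-4} ∘ ∇ ∘ E_{2}) f = 112x^2 - 96x - 3322/3
(∇ + E_{-3/2}) (2(∇ + D + E_{4/3})) ((D + ∇) ∘ E_{2/3} ∘ E_{-4} ∘ ∇ ∘ E_{2}) f = 112x^2 + 128x - 2938/3


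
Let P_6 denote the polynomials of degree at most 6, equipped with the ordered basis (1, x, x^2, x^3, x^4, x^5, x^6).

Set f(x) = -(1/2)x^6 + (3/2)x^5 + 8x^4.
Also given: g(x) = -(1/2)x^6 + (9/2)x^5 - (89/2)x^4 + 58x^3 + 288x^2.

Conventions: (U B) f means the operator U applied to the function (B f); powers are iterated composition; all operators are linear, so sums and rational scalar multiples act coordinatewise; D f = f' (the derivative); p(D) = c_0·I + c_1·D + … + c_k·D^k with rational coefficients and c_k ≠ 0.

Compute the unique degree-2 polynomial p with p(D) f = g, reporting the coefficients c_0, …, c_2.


D^0 f = -(1/2)x^6 + (3/2)x^5 + 8x^4
D^1 f = -3x^5 + (15/2)x^4 + 32x^3
D^2 f = -15x^4 + 30x^3 + 96x^2
matching coefficients of g against c_0 f + c_1 Df + … from the top degree down determines the c_i
solution: c_0 = 1, c_1 = -1, c_2 = 3

p(D) = I − D + 3·D^2, i.e. c_0 = 1, c_1 = -1, c_2 = 3


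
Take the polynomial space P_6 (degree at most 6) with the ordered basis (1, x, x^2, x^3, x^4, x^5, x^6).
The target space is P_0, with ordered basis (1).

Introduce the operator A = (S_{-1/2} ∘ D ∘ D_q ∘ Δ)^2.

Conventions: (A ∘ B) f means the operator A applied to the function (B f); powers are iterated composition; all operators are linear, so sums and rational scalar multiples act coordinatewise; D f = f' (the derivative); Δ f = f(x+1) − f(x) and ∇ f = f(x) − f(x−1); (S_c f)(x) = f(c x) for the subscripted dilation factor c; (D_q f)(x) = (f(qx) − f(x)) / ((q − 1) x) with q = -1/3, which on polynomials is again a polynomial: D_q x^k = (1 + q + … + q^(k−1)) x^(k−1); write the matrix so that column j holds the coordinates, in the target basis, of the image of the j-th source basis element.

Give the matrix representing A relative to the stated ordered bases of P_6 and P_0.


image of 1: 0
image of x: 0
image of x^2: 0
image of x^3: 0
image of x^4: 0
image of x^5: 0
image of x^6: -122/27
each image's coordinates form column j of the matrix

the matrix is [[0, 0, 0, 0, 0, 0, -122/27]] (rows listed top to bottom)


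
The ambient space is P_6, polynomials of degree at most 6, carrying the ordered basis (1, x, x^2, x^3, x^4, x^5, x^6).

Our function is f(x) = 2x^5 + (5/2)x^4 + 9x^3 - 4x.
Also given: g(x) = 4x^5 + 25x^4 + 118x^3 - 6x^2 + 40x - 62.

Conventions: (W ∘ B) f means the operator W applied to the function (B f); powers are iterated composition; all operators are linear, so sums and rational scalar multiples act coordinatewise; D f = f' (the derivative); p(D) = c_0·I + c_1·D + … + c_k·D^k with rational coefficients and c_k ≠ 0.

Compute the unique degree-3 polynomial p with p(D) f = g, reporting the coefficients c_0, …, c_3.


c_0 = 2, c_1 = 2, c_2 = 2, c_3 = -1

D^0 f = 2x^5 + (5/2)x^4 + 9x^3 - 4x
D^1 f = 10x^4 + 10x^3 + 27x^2 - 4
D^2 f = 40x^3 + 30x^2 + 54x
D^3 f = 120x^2 + 60x + 54
matching coefficients of g against c_0 f + c_1 Df + … from the top degree down determines the c_i
solution: c_0 = 2, c_1 = 2, c_2 = 2, c_3 = -1


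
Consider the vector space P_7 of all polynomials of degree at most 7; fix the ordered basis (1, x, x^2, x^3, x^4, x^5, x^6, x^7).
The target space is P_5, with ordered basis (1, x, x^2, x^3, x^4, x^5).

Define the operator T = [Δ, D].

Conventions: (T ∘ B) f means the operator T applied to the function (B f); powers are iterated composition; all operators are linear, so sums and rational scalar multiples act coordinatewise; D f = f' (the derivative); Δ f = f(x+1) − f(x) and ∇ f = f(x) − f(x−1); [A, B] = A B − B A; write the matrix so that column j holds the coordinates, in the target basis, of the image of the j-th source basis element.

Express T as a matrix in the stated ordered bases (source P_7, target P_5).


image of 1: 0
image of x: 0
image of x^2: 0
image of x^3: 0
image of x^4: 0
image of x^5: 0
image of x^6: 0
image of x^7: 0
each image's coordinates form column j of the matrix

the matrix is [[0, 0, 0, 0, 0, 0, 0, 0]; [0, 0, 0, 0, 0, 0, 0, 0]; [0, 0, 0, 0, 0, 0, 0, 0]; [0, 0, 0, 0, 0, 0, 0, 0]; [0, 0, 0, 0, 0, 0, 0, 0]; [0, 0, 0, 0, 0, 0, 0, 0]] (rows listed top to bottom)


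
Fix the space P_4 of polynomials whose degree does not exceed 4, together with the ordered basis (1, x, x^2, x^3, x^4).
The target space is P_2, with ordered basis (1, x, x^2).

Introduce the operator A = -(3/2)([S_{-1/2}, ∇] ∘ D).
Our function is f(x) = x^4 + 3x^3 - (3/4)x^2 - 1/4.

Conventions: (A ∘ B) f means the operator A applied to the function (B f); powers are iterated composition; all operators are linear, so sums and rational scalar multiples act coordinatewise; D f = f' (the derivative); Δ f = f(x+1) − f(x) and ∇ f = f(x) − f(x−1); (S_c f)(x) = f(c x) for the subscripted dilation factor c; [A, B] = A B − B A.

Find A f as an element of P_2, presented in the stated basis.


D f = 4x^3 + 9x^2 - (3/2)x
∇ D f = 12x^2 + 6x - 13/2
S_{-1/2} ∇ D f = 3x^2 - 3x - 13/2
S_{-1/2} D f = -(1/2)x^3 + (9/4)x^2 + (3/4)x
∇ S_{-1/2} D f = -(3/2)x^2 + 6x - 2
[S_{-1/2}, ∇] D f = (9/2)x^2 - 9x - 9/2
(-(3/2)([S_{-1/2}, ∇] ∘ D)) f = -(27/4)x^2 + (27/2)x + 27/4

g(x) = -(27/4)x^2 + (27/2)x + 27/4


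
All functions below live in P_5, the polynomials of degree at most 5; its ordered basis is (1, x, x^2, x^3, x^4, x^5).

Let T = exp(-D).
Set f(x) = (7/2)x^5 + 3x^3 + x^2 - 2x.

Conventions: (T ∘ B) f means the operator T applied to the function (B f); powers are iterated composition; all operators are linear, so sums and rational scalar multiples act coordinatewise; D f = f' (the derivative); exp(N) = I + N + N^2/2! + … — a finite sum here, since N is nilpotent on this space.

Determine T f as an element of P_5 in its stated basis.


order-1 term: -(35/2)x^4 - 9x^2 - 2x + 2
order-2 term: 35x^3 + 9x + 1
order-3 term: -35x^2 - 3
order-4 term: (35/2)x
order-5 term: -7/2
the series for exp(-D) f terminates at order 5
exp(-D) f = (7/2)x^5 - (35/2)x^4 + 38x^3 - 43x^2 + (45/2)x - 7/2

the image equals g(x) = (7/2)x^5 - (35/2)x^4 + 38x^3 - 43x^2 + (45/2)x - 7/2


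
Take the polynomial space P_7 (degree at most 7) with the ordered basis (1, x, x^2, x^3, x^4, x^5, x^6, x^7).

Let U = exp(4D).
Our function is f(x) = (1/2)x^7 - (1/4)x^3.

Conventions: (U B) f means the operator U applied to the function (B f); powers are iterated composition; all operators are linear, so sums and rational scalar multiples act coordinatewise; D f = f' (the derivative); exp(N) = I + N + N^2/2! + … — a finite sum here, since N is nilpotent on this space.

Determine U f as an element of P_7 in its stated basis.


the result is g(x) = (1/2)x^7 + 14x^6 + 168x^5 + 1120x^4 + (17919/4)x^3 + 10749x^2 + 14324x + 8176

order-1 term: 14x^6 - 3x^2
order-2 term: 168x^5 - 12x
order-3 term: 1120x^4 - 16
order-4 term: 4480x^3
order-5 term: 10752x^2
order-6 term: 14336x
order-7 term: 8192
the series for exp(4D) f terminates at order 7
exp(4D) f = (1/2)x^7 + 14x^6 + 168x^5 + 1120x^4 + (17919/4)x^3 + 10749x^2 + 14324x + 8176


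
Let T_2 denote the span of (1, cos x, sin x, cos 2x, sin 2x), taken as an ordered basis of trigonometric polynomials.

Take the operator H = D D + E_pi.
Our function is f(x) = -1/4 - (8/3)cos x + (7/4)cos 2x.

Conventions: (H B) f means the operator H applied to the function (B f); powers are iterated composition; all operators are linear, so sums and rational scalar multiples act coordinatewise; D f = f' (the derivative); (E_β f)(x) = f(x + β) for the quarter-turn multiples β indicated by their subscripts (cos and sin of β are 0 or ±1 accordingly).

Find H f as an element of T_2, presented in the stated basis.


g(x) = -1/4 + (16/3)cos x - (21/4)cos 2x

D f = (8/3)sin x - (7/2)sin 2x
D D f = (8/3)cos x - 7cos 2x
E_pi f = -1/4 + (8/3)cos x + (7/4)cos 2x
(D D + E_pi) f = -1/4 + (16/3)cos x - (21/4)cos 2x


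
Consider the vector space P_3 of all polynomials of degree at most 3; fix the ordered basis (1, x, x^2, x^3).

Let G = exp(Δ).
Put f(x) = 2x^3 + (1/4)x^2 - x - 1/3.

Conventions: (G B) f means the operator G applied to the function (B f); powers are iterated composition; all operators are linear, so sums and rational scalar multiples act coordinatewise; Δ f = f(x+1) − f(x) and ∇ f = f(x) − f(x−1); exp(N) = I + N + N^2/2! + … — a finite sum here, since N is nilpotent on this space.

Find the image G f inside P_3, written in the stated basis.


order-1 term: 6x^2 + (13/2)x + 5/4
order-2 term: 6x + 25/4
order-3 term: 2
the series for exp(Δ) f terminates at order 3
exp(Δ) f = 2x^3 + (25/4)x^2 + (23/2)x + 55/6

the result is g(x) = 2x^3 + (25/4)x^2 + (23/2)x + 55/6


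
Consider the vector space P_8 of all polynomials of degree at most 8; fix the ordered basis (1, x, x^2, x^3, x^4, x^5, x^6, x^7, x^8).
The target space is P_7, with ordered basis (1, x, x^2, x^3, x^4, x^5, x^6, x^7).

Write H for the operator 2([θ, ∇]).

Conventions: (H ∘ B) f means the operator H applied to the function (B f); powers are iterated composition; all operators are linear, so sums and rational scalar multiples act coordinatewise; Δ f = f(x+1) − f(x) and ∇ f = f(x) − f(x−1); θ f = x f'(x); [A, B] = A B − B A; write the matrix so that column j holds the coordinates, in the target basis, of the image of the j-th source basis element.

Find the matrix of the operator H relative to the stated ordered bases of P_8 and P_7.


the matrix is [[0, -2, 4, -6, 8, -10, 12, -14, 16]; [0, 0, -4, 12, -24, 40, -60, 84, -112]; [0, 0, 0, -6, 24, -60, 120, -210, 336]; [0, 0, 0, 0, -8, 40, -120, 280, -560]; [0, 0, 0, 0, 0, -10, 60, -210, 560]; [0, 0, 0, 0, 0, 0, -12, 84, -336]; [0, 0, 0, 0, 0, 0, 0, -14, 112]; [0, 0, 0, 0, 0, 0, 0, 0, -16]] (rows listed top to bottom)

image of 1: 0
image of x: -2
image of x^2: -4x + 4
image of x^3: -6x^2 + 12x - 6
image of x^4: -8x^3 + 24x^2 - 24x + 8
image of x^5: -10x^4 + 40x^3 - 60x^2 + 40x - 10
image of x^6: -12x^5 + 60x^4 - 120x^3 + 120x^2 - 60x + 12
image of x^7: -14x^6 + 84x^5 - 210x^4 + 280x^3 - 210x^2 + 84x - 14
image of x^8: -16x^7 + 112x^6 - 336x^5 + 560x^4 - 560x^3 + 336x^2 - 112x + 16
each image's coordinates form column j of the matrix


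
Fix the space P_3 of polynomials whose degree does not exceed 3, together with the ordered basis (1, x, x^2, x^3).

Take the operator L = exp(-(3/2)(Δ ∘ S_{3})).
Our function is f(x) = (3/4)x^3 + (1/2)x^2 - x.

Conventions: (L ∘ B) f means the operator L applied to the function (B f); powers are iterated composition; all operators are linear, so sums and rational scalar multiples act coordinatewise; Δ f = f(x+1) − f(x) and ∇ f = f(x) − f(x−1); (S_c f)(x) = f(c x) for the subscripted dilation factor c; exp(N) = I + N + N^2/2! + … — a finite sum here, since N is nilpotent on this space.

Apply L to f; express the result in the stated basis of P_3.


order-1 term: -(729/8)x^2 - (837/8)x - 261/8
order-2 term: (19683/16)x + 1701/2
order-3 term: -59049/32
the series for exp(-(3/2)(Δ ∘ S_{3})) f terminates at order 3
exp(-(3/2)(Δ ∘ S_{3})) f = (3/4)x^3 - (725/8)x^2 + (17993/16)x - 32877/32

the image equals g(x) = (3/4)x^3 - (725/8)x^2 + (17993/16)x - 32877/32


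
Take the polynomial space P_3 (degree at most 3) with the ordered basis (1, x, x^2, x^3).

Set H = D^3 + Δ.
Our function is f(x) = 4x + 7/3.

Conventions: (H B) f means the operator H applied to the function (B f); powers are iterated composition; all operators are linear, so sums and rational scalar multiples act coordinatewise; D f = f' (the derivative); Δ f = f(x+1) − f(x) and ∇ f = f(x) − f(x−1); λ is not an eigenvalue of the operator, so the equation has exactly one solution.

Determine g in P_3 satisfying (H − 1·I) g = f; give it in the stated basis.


g(x) = -4x - 19/3

write g with unknown coordinates in the stated basis and equate coefficients in (H − 1·I) g = f
solving from the highest basis element down gives g = -4x - 19/3
check: H g = -4
so H g − 1·g = 4x + 7/3 = f ✓


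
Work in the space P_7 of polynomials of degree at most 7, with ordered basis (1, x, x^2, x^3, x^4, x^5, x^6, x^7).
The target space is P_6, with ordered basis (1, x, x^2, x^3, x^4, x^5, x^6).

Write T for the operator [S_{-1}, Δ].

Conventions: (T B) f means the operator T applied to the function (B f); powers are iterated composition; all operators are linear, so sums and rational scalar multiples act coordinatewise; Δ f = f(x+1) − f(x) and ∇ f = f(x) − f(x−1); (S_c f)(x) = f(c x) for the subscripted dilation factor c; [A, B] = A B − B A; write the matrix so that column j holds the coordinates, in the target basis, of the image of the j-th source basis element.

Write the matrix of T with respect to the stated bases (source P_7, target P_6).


image of 1: 0
image of x: 2
image of x^2: -4x
image of x^3: 6x^2 + 2
image of x^4: -8x^3 - 8x
image of x^5: 10x^4 + 20x^2 + 2
image of x^6: -12x^5 - 40x^3 - 12x
image of x^7: 14x^6 + 70x^4 + 42x^2 + 2
each image's coordinates form column j of the matrix

the matrix is [[0, 2, 0, 2, 0, 2, 0, 2]; [0, 0, -4, 0, -8, 0, -12, 0]; [0, 0, 0, 6, 0, 20, 0, 42]; [0, 0, 0, 0, -8, 0, -40, 0]; [0, 0, 0, 0, 0, 10, 0, 70]; [0, 0, 0, 0, 0, 0, -12, 0]; [0, 0, 0, 0, 0, 0, 0, 14]] (rows listed top to bottom)


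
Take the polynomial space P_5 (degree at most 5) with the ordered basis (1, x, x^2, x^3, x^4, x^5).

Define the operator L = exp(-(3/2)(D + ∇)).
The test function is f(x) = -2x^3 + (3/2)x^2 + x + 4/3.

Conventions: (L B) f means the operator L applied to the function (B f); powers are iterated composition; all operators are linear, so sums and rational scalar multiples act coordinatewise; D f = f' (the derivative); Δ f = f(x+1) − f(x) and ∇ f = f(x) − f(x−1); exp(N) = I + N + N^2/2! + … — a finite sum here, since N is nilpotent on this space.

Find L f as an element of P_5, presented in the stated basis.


g(x) = -2x^3 + (39/2)x^2 - 71x + 1177/12

order-1 term: 18x^2 - 18x + 9/4
order-2 term: -54x + 81/2
order-3 term: 54
the series for exp(-(3/2)(D + ∇)) f terminates at order 3
exp(-(3/2)(D + ∇)) f = -2x^3 + (39/2)x^2 - 71x + 1177/12


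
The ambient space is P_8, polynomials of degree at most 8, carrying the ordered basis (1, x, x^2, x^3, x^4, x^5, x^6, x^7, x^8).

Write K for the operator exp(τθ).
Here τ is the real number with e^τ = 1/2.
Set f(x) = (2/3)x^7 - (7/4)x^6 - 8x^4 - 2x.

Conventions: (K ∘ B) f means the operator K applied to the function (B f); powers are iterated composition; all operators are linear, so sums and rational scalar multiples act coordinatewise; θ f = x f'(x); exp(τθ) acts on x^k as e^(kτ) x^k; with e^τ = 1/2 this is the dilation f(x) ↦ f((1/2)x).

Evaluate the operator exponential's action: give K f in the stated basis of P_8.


exp(τθ) x^k = e^(kτ) x^k; with e^τ = 1/2 this sends x^k to (1/2)^k x^k
x ↦ 1/2 x
x^4 ↦ 1/16 x^4
x^6 ↦ 1/64 x^6
x^7 ↦ 1/128 x^7
applying this coordinatewise to f: exp(τθ) f = (1/192)x^7 - (7/256)x^6 - (1/2)x^4 - x

the image equals g(x) = (1/192)x^7 - (7/256)x^6 - (1/2)x^4 - x


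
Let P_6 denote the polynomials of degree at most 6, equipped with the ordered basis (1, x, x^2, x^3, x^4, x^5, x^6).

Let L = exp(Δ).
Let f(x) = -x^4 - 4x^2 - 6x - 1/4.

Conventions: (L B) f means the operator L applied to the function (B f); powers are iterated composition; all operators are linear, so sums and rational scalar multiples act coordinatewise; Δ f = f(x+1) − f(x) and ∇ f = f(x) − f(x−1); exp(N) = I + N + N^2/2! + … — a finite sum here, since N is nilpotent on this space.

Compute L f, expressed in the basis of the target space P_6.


order-1 term: -4x^3 - 6x^2 - 12x - 11
order-2 term: -6x^2 - 12x - 11
order-3 term: -4x - 6
order-4 term: -1
the series for exp(Δ) f terminates at order 4
exp(Δ) f = -x^4 - 4x^3 - 16x^2 - 34x - 117/4

the result is g(x) = -x^4 - 4x^3 - 16x^2 - 34x - 117/4


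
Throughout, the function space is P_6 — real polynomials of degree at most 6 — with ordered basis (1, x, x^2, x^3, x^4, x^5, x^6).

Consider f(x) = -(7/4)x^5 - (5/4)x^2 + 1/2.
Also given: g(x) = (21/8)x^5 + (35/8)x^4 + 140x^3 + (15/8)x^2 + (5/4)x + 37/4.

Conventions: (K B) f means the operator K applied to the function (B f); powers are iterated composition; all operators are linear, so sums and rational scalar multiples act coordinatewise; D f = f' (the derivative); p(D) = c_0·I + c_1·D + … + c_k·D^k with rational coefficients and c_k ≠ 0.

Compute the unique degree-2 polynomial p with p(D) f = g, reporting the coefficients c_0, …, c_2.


c_0 = -3/2, c_1 = -1/2, c_2 = -4

D^0 f = -(7/4)x^5 - (5/4)x^2 + 1/2
D^1 f = -(35/4)x^4 - (5/2)x
D^2 f = -35x^3 - 5/2
matching coefficients of g against c_0 f + c_1 Df + … from the top degree down determines the c_i
solution: c_0 = -3/2, c_1 = -1/2, c_2 = -4


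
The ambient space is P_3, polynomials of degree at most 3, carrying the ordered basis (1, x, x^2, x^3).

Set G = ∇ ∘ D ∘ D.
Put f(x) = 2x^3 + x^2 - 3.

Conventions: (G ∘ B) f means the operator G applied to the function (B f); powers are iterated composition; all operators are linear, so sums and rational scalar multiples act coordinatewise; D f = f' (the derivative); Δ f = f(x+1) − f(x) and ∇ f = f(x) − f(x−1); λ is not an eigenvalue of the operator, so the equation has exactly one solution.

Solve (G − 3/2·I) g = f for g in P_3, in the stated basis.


the image equals g(x) = -(4/3)x^3 - (2/3)x^2 - 10/3

write g with unknown coordinates in the stated basis and equate coefficients in (G − 3/2·I) g = f
solving from the highest basis element down gives g = -(4/3)x^3 - (2/3)x^2 - 10/3
check: G g = -8
so G g − 3/2·g = 2x^3 + x^2 - 3 = f ✓


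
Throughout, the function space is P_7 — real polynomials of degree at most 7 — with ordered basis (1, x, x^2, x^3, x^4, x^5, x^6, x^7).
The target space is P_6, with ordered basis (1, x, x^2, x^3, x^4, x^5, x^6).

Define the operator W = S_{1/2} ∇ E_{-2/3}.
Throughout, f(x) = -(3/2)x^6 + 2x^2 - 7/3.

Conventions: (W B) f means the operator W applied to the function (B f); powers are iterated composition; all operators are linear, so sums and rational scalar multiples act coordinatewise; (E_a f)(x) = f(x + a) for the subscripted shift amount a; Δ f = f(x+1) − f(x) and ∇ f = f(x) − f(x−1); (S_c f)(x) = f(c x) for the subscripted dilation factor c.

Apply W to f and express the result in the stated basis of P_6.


E_{-2/3} f = -(3/2)x^6 + 6x^5 - 10x^4 + (80/9)x^3 - (22/9)x^2 - (40/27)x - 383/243
∇ E_{-2/3} f = -9x^5 + (105/2)x^4 - 130x^3 + (1015/6)x^2 - (995/9)x + 1477/54
S_{1/2} ∇ E_{-2/3} f = -(9/32)x^5 + (105/32)x^4 - (65/4)x^3 + (1015/24)x^2 - (995/18)x + 1477/54

the image equals g(x) = -(9/32)x^5 + (105/32)x^4 - (65/4)x^3 + (1015/24)x^2 - (995/18)x + 1477/54


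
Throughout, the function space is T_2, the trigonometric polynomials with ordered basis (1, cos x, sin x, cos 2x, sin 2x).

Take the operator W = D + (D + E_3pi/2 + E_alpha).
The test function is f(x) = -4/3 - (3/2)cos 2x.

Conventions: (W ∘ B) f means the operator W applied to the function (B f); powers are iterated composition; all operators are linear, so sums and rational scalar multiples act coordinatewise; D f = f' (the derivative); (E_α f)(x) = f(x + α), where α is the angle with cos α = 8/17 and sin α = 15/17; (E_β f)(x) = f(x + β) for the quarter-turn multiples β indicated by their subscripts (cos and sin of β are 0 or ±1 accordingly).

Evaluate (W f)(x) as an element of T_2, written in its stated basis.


D f = 3sin 2x
D f = 3sin 2x
E_3pi/2 f = -4/3 + (3/2)cos 2x
E_alpha f = -4/3 + (483/578)cos 2x + (360/289)sin 2x
(D + E_3pi/2 + E_alpha) f = -8/3 + (675/289)cos 2x + (1227/289)sin 2x
(D + (D + E_3pi/2 + E_alpha)) f = -8/3 + (675/289)cos 2x + (2094/289)sin 2x

the image equals g(x) = -8/3 + (675/289)cos 2x + (2094/289)sin 2x


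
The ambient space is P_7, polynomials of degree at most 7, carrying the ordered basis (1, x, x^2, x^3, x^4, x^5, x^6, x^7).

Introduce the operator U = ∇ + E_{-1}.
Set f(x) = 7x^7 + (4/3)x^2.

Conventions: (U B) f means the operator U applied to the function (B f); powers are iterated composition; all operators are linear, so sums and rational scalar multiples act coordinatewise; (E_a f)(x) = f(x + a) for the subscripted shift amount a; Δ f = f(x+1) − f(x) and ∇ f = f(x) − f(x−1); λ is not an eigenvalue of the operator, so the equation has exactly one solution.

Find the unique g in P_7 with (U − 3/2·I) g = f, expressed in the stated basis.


write g with unknown coordinates in the stated basis and equate coefficients in (U − 3/2·I) g = f
solving from the highest basis element down gives g = -14x^7 - (8/3)x^2
check: U g = -14x^7 - (8/3)x^2
so U g − 3/2·g = 7x^7 + (4/3)x^2 = f ✓

the image equals g(x) = -14x^7 - (8/3)x^2


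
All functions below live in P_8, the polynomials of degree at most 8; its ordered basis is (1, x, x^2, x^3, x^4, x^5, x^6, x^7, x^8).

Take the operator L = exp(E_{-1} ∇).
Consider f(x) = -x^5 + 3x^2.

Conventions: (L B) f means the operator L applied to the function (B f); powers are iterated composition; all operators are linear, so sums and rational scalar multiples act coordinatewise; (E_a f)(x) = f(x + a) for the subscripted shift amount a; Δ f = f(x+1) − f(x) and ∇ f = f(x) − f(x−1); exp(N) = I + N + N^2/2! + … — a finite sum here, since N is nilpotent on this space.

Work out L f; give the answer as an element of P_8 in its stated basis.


the image equals g(x) = -x^5 - 5x^4 + 20x^3 + 13x^2 - 109x + 72

order-1 term: -5x^4 + 30x^3 - 70x^2 + 81x - 40
order-2 term: -10x^3 + 90x^2 - 275x + 288
order-3 term: -10x^2 + 90x - 205
order-4 term: -5x + 30
order-5 term: -1
the series for exp(E_{-1} ∇) f terminates at order 5
exp(E_{-1} ∇) f = -x^5 - 5x^4 + 20x^3 + 13x^2 - 109x + 72


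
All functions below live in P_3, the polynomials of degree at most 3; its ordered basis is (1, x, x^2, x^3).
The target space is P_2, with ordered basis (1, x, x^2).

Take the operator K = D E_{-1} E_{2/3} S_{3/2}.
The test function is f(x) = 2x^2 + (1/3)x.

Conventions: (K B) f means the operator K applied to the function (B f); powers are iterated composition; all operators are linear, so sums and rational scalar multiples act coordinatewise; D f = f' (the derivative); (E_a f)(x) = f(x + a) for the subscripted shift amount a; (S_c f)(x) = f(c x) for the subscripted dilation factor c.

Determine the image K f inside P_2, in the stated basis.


g(x) = 9x - 5/2

S_{3/2} f = (9/2)x^2 + (1/2)x
E_{2/3} S_{3/2} f = (9/2)x^2 + (13/2)x + 7/3
E_{-1} E_{2/3} S_{3/2} f = (9/2)x^2 - (5/2)x + 1/3
D (E_{-1} E_{2/3} S_{3/2}) f = 9x - 5/2


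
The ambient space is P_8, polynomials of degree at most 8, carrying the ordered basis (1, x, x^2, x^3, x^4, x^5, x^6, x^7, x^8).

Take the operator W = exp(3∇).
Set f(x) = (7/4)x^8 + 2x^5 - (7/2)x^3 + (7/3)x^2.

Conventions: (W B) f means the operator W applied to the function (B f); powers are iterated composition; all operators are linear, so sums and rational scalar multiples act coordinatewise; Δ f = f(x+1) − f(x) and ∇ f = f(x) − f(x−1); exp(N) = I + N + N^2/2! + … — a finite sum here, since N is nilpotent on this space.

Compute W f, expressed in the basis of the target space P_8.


the image equals g(x) = (7/4)x^8 + 42x^7 + 294x^6 + 296x^5 - (5085/2)x^4 - (4471/2)x^3 + (57515/6)x^2 + 1295x - 10841/2

order-1 term: 42x^7 - 147x^6 + 294x^5 - (675/2)x^4 + 234x^3 - (237/2)x^2 + (115/2)x - 67/4
order-2 term: 441x^6 - 2646x^5 + (15435/2)x^4 - 13050x^3 + 13131x^2 - (14805/2)x + 7383/4
order-3 term: 2646x^5 - 19845x^4 + 66150x^3 - 118530x^2 + 112158x - 44388
order-4 term: (19845/2)x^4 - 79380x^3 + 257985x^2 - 396090x + 957987/4
order-5 term: 23814x^3 - 178605x^2 + 476280x - 892053/2
order-6 term: 35721x^2 - 214326x + 678699/2
order-7 term: 30618x - 107163
order-8 term: 45927/4
the series for exp(3∇) f terminates at order 8
exp(3∇) f = (7/4)x^8 + 42x^7 + 294x^6 + 296x^5 - (5085/2)x^4 - (4471/2)x^3 + (57515/6)x^2 + 1295x - 10841/2


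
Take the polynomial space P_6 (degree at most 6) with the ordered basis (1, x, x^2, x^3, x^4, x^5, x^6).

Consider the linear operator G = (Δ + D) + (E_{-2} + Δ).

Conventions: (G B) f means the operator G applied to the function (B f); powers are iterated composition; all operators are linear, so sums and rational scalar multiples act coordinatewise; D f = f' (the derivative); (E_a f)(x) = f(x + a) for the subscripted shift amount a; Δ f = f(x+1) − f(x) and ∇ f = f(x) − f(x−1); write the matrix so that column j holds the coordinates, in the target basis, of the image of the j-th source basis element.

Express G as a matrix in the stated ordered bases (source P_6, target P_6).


the matrix is [[1, 1, 6, -6, 18, -30, 66]; [0, 1, 2, 18, -24, 90, -180]; [0, 0, 1, 3, 36, -60, 270]; [0, 0, 0, 1, 4, 60, -120]; [0, 0, 0, 0, 1, 5, 90]; [0, 0, 0, 0, 0, 1, 6]; [0, 0, 0, 0, 0, 0, 1]] (rows listed top to bottom)

image of 1: 1
image of x: x + 1
image of x^2: x^2 + 2x + 6
image of x^3: x^3 + 3x^2 + 18x - 6
image of x^4: x^4 + 4x^3 + 36x^2 - 24x + 18
image of x^5: x^5 + 5x^4 + 60x^3 - 60x^2 + 90x - 30
image of x^6: x^6 + 6x^5 + 90x^4 - 120x^3 + 270x^2 - 180x + 66
each image's coordinates form column j of the matrix


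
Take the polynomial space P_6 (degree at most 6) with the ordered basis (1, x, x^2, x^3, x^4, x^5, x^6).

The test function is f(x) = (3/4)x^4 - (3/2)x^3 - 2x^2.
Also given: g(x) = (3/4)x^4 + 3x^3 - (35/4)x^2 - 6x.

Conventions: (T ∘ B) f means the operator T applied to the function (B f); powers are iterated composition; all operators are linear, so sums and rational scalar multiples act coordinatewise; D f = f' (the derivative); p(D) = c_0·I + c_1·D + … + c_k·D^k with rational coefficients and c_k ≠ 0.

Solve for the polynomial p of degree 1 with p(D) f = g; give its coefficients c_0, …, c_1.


D^0 f = (3/4)x^4 - (3/2)x^3 - 2x^2
D^1 f = 3x^3 - (9/2)x^2 - 4x
matching coefficients of g against c_0 f + c_1 Df + … from the top degree down determines the c_i
solution: c_0 = 1, c_1 = 3/2

p(D) = I + (3/2)·D, i.e. c_0 = 1, c_1 = 3/2


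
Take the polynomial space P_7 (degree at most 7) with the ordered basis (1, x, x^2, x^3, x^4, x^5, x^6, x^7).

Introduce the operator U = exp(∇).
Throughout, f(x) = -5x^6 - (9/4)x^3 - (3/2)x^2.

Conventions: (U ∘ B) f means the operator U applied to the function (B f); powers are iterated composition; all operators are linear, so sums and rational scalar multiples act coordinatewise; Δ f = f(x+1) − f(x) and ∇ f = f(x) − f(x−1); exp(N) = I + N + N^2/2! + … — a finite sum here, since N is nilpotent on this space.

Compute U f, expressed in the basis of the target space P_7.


g(x) = -5x^6 - 30x^5 + (391/4)x^3 - (333/4)x^2 - 63x + 189/4

order-1 term: -30x^5 + 75x^4 - 100x^3 + (273/4)x^2 - (105/4)x + 17/4
order-2 term: -75x^4 + 300x^3 - 525x^2 + (1773/4)x - 599/4
order-3 term: -100x^3 + 450x^2 - 750x + 1791/4
order-4 term: -75x^2 + 300x - 325
order-5 term: -30x + 75
order-6 term: -5
the series for exp(∇) f terminates at order 6
exp(∇) f = -5x^6 - 30x^5 + (391/4)x^3 - (333/4)x^2 - 63x + 189/4


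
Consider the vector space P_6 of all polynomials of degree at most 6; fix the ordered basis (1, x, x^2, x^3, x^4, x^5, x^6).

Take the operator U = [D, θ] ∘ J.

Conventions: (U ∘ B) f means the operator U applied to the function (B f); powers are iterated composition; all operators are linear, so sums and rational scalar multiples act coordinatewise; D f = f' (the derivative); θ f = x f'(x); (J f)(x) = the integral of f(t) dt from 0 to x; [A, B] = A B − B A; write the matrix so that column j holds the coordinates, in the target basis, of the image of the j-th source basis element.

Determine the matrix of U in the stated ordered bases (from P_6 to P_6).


image of 1: 1
image of x: x
image of x^2: x^2
image of x^3: x^3
image of x^4: x^4
image of x^5: x^5
image of x^6: x^6
each image's coordinates form column j of the matrix

the matrix is [[1, 0, 0, 0, 0, 0, 0]; [0, 1, 0, 0, 0, 0, 0]; [0, 0, 1, 0, 0, 0, 0]; [0, 0, 0, 1, 0, 0, 0]; [0, 0, 0, 0, 1, 0, 0]; [0, 0, 0, 0, 0, 1, 0]; [0, 0, 0, 0, 0, 0, 1]] (rows listed top to bottom)


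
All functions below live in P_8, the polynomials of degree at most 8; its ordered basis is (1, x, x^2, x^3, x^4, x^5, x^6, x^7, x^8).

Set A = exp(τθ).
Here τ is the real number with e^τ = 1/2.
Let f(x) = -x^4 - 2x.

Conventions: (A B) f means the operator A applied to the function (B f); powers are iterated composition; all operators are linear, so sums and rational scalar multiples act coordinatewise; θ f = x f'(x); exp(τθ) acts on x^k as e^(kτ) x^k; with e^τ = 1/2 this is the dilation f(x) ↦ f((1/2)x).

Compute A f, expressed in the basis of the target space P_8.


the result is g(x) = -(1/16)x^4 - x

exp(τθ) x^k = e^(kτ) x^k; with e^τ = 1/2 this sends x^k to (1/2)^k x^k
x ↦ 1/2 x
x^4 ↦ 1/16 x^4
applying this coordinatewise to f: exp(τθ) f = -(1/16)x^4 - x


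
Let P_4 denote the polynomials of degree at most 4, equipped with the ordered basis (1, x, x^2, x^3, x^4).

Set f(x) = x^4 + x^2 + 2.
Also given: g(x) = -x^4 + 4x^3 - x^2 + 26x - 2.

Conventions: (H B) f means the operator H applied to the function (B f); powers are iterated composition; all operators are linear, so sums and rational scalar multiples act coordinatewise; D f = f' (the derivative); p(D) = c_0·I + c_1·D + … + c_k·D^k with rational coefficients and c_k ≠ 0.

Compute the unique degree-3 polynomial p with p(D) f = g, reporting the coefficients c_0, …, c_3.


D^0 f = x^4 + x^2 + 2
D^1 f = 4x^3 + 2x
D^2 f = 12x^2 + 2
D^3 f = 24x
matching coefficients of g against c_0 f + c_1 Df + … from the top degree down determines the c_i
solution: c_0 = -1, c_1 = 1, c_2 = 0, c_3 = 1

c_0 = -1, c_1 = 1, c_2 = 0, c_3 = 1


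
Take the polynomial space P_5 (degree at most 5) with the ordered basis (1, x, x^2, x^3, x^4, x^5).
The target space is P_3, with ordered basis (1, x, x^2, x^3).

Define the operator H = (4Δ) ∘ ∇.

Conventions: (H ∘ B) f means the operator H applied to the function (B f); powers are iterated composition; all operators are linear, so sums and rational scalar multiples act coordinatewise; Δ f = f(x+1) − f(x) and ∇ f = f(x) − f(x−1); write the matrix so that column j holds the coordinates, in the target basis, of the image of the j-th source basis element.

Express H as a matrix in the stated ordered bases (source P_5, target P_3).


the matrix is [[0, 0, 8, 0, 8, 0]; [0, 0, 0, 24, 0, 40]; [0, 0, 0, 0, 48, 0]; [0, 0, 0, 0, 0, 80]] (rows listed top to bottom)

image of 1: 0
image of x: 0
image of x^2: 8
image of x^3: 24x
image of x^4: 48x^2 + 8
image of x^5: 80x^3 + 40x
each image's coordinates form column j of the matrix


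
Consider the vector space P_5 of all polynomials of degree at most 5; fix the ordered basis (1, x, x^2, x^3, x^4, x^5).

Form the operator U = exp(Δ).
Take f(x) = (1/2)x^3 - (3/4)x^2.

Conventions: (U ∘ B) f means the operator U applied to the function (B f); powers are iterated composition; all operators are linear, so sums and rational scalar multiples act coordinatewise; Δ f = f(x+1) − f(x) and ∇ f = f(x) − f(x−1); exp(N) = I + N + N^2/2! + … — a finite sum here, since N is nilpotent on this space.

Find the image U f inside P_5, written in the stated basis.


g(x) = (1/2)x^3 + (3/4)x^2 + (3/2)x + 1

order-1 term: (3/2)x^2 - 1/4
order-2 term: (3/2)x + 3/4
order-3 term: 1/2
the series for exp(Δ) f terminates at order 3
exp(Δ) f = (1/2)x^3 + (3/4)x^2 + (3/2)x + 1


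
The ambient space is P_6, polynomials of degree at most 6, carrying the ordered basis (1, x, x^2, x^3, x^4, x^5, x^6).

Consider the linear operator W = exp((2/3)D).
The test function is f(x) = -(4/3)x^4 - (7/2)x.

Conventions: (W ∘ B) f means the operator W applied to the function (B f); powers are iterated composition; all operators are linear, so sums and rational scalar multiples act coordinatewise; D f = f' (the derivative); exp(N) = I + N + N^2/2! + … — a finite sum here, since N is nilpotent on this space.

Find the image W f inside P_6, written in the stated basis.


order-1 term: -(32/9)x^3 - 7/3
order-2 term: -(32/9)x^2
order-3 term: -(128/81)x
order-4 term: -64/243
the series for exp((2/3)D) f terminates at order 4
exp((2/3)D) f = -(4/3)x^4 - (32/9)x^3 - (32/9)x^2 - (823/162)x - 631/243

the result is g(x) = -(4/3)x^4 - (32/9)x^3 - (32/9)x^2 - (823/162)x - 631/243


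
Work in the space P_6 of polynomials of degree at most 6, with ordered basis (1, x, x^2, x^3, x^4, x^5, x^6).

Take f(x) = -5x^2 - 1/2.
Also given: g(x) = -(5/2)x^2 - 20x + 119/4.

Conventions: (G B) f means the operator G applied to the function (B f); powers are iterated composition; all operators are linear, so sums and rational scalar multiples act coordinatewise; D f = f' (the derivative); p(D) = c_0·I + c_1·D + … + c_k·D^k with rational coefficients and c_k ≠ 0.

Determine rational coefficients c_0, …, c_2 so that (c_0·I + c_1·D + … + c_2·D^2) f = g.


D^0 f = -5x^2 - 1/2
D^1 f = -10x
D^2 f = -10
matching coefficients of g against c_0 f + c_1 Df + … from the top degree down determines the c_i
solution: c_0 = 1/2, c_1 = 2, c_2 = -3

c_0 = 1/2, c_1 = 2, c_2 = -3


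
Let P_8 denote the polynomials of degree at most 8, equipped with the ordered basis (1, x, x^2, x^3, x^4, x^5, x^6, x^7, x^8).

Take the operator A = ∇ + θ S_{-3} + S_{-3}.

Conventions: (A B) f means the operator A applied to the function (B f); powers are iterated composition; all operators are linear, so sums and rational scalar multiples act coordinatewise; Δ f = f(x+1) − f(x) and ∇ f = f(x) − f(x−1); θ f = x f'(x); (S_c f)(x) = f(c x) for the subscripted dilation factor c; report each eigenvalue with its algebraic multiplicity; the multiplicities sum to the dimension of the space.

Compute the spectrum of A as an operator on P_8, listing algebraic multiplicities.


λ = -17496 (multiplicity 1), λ = -1458 (multiplicity 1), λ = -108 (multiplicity 1), λ = -6 (multiplicity 1), λ = 1 (multiplicity 1), λ = 27 (multiplicity 1), λ = 405 (multiplicity 1), λ = 5103 (multiplicity 1), λ = 59049 (multiplicity 1)

image of 1: 1
image of x: -6x + 1
image of x^2: 27x^2 + 2x - 1
image of x^3: -108x^3 + 3x^2 - 3x + 1
image of x^4: 405x^4 + 4x^3 - 6x^2 + 4x - 1
image of x^5: -1458x^5 + 5x^4 - 10x^3 + 10x^2 - 5x + 1
image of x^6: 5103x^6 + 6x^5 - 15x^4 + 20x^3 - 15x^2 + 6x - 1
image of x^7: -17496x^7 + 7x^6 - 21x^5 + 35x^4 - 35x^3 + 21x^2 - 7x + 1
image of x^8: 59049x^8 + 8x^7 - 28x^6 + 56x^5 - 70x^4 + 56x^3 - 28x^2 + 8x - 1
the matrix is upper triangular; its diagonal is (1, -6, 27, -108, 405, -1458, 5103, -17496, 59049)
for a triangular matrix the eigenvalues are the diagonal entries, with algebraic multiplicity their repetition count
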